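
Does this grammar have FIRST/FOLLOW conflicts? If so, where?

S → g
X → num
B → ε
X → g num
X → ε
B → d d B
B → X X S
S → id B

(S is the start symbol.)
Yes. X → num with FOLLOW(X) on { 'num' }; X → g num with FOLLOW(X) on { 'g' }

A FIRST/FOLLOW conflict occurs when a non-terminal N has a nullable alternative N → β (β ⇒* ε) and another alternative N → α with FIRST(α) ∩ FOLLOW(N) ≠ ∅: on such a lookahead the parser cannot decide between expanding α and letting N vanish via β.

Nullable non-terminals: B, X.
FIRST sets used below: FIRST(X) = { 'g', 'num', ε }, FIRST(S) = { 'g', 'id' }

B: nullable alternative(s) B → ε; FOLLOW(B) = { $ }
  B → ε: FIRST \ {ε} = { } — this is the only nullable alternative, skip
  B → d d B: FIRST \ {ε} = { 'd' } — disjoint from FOLLOW(B)
  B → X X S: FIRST \ {ε} = { 'g', 'id', 'num' } — disjoint from FOLLOW(B)

X: nullable alternative(s) X → ε; FOLLOW(X) = { 'g', 'id', 'num' }
  X → num: FIRST \ {ε} = { 'num' } — overlaps FOLLOW(X) on { 'num' }: CONFLICT
  X → g num: FIRST \ {ε} = { 'g' } — overlaps FOLLOW(X) on { 'g' }: CONFLICT
  X → ε: FIRST \ {ε} = { } — this is the only nullable alternative, skip

S has no nullable alternative, so no FIRST/FOLLOW check is needed there.

So the grammar has 2 FIRST/FOLLOW conflicts (marked CONFLICT above).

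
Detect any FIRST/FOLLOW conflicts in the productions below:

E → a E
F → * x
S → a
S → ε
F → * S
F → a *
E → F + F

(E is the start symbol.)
No FIRST/FOLLOW conflicts.

A FIRST/FOLLOW conflict occurs when a non-terminal N has a nullable alternative N → β (β ⇒* ε) and another alternative N → α with FIRST(α) ∩ FOLLOW(N) ≠ ∅: on such a lookahead the parser cannot decide between expanding α and letting N vanish via β.

Nullable non-terminals: S.

S: nullable alternative(s) S → ε; FOLLOW(S) = { $, '+' }
  S → a: FIRST \ {ε} = { 'a' } — disjoint from FOLLOW(S)
  S → ε: FIRST \ {ε} = { } — this is the only nullable alternative, skip

E, F have no nullable alternative, so no FIRST/FOLLOW check is needed there.

No FIRST/FOLLOW conflicts found.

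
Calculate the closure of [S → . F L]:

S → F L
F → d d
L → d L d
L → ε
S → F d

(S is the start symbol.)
{ [F → . d d], [S → . F L] }

Start with: [S → . F L]
  [S → . F L] has the dot before F: add [F → . d d]
No further items can be added.

CLOSURE = { [F → . d d], [S → . F L] }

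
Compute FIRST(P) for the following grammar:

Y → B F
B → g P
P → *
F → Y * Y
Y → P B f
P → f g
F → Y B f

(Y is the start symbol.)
{ '*', 'f' }

From P → *:
  - '*' is a terminal: add '*' and stop
From P → f g:
  - f is a terminal: add 'f' and stop

Collecting: FIRST(P) = { '*', 'f' }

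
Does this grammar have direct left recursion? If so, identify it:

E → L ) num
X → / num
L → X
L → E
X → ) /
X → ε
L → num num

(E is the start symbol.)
No direct left recursion

Direct left recursion occurs when N → N α for some non-terminal N (the right-hand side begins with the left-hand side itself).

E → L ) num: starts with L
X → / num: starts with '/'
L → X: starts with X
L → E: starts with E
X → ) /: starts with ')'
X → ε: starts with ε
L → num num: starts with num

No direct left recursion found.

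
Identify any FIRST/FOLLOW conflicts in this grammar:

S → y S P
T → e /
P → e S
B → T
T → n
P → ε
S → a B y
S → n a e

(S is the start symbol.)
Nullable non-terminals: P.

P: nullable alternative(s) P → ε; FOLLOW(P) = { $, 'e' }
  P → e S: FIRST \ {ε} = { 'e' } — overlaps FOLLOW(P) on { 'e' }: CONFLICT
  P → ε: FIRST \ {ε} = { } — this is the only nullable alternative, skip

B, S, T have no nullable alternative, so no FIRST/FOLLOW check is needed there.

So the grammar has 1 FIRST/FOLLOW conflict (marked CONFLICT above).

Answer: Yes. P → e S with FOLLOW(P) on { 'e' }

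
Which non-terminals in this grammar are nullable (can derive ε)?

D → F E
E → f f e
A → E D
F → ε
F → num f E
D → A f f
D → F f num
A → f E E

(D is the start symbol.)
A non-terminal is nullable if it can derive ε (the empty string): either it has an ε-production, or it has a production whose right-hand side consists entirely of nullable non-terminals.

ε-productions: F → ε
So F is immediately nullable.
No further non-terminal can be added: every production for the remaining non-terminals contains a terminal or a non-nullable non-terminal.
Nullable = { 'F' }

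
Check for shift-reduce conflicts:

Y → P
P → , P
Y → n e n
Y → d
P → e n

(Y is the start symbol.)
No shift-reduce conflicts

Augment with Y' → Y and build the canonical LR(0) collection (I0 = CLOSURE({[Y' → . Y]}), then GOTO on every symbol after a dot until no new states appear). It has 11 states:
  I0: { [P → . , P], [P → . e n], [Y → . P], [Y → . d], [Y → . n e n], [Y' → . Y] }  — shift
  I1: { [P → , . P], [P → . , P], [P → . e n] }  — shift
  I2: { [Y → P .] }  — reduce
  I3: { [Y' → Y .] }  — accept
  I4: { [Y → d .] }  — reduce
  I5: { [P → e . n] }  — shift
  I6: { [Y → n . e n] }  — shift
  I7: { [Y → n e . n] }  — shift
  I8: { [Y → n e n .] }  — reduce
  I9: { [P → e n .] }  — reduce
  I10: { [P → , P .] }  — reduce

No state contains both a complete item and a shift item.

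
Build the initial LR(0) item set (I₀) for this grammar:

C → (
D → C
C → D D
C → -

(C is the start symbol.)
{ [C → . (], [C → . -], [C → . D D], [C' → . C], [D → . C] }

First, augment the grammar with C' → C
I₀ = CLOSURE({ [C' → . C] }):
  [C' → . C] has the dot before C: add [C → . (], [C → . D D], [C → . -]
  [C → . D D] has the dot before D: add [D → . C]
No further items can be added.

I₀ = { [C → . (], [C → . -], [C → . D D], [C' → . C], [D → . C] }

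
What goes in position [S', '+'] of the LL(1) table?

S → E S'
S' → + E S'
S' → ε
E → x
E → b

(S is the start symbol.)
To find M[S', '+'], we find productions for S' where '+' is in the predict set (PREDICT(N → α) = (FIRST(α) \ {ε}) ∪ (FOLLOW(N) if α ⇒* ε)).

Relevant sets:
  FOLLOW(S') = { $ }

S' → + E S': PREDICT = { '+' }
  '+' is in predict set, so this production goes in M[S', '+']
S' → ε: PREDICT = { $ }

M[S', '+'] = S' → + E S'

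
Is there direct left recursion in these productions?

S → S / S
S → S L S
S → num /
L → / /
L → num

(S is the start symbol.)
Yes, S is left-recursive

S → S / S: LEFT RECURSIVE (starts with S)
S → S L S: LEFT RECURSIVE (starts with S)
S → num /: starts with num
L → / /: starts with '/'
L → num: starts with num

The grammar has direct left recursion on: S.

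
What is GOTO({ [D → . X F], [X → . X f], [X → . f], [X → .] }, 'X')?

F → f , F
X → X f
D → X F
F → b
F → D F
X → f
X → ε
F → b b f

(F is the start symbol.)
GOTO(I, 'X') = CLOSURE({ [A → αX.β] : [A → α.Xβ] ∈ I, X = 'X' })

Items with dot before 'X', with the dot advanced:
  [D → . X F] → [D → X . F]
  [X → . X f] → [X → X . f]
Closure of the advanced items:
  [D → X . F] has the dot before F: add [F → . f , F], [F → . b], [F → . D F], [F → . b b f]
  [F → . D F] has the dot before D: add [D → . X F]
  [D → . X F] has the dot before X: add [X → . X f], [X → . f], [X → .]

GOTO = { [D → . X F], [D → X . F], [F → . D F], [F → . b b f], [F → . b], [F → . f , F], [X → . X f], [X → . f], [X → .], [X → X . f] }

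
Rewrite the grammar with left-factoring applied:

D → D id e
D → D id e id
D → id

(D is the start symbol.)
Left-factoring transforms A → αβ₁ | αβ₂ into A → αA' and A' → β₁ | β₂
(α is the longest common prefix among the alternatives). Repeat until
no nonterminal has two alternatives with a common prefix.

Round 1: D has alternatives sharing prefix 'D id e'. Introduce D': D → D id e D'
  Add: D' → ε
  Add: D' → id

No remaining common prefixes — done.

Resulting grammar:
D → D id e D'
D' → ε
D' → id
D → id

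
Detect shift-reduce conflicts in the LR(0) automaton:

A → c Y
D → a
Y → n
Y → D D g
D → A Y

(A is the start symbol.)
A shift-reduce conflict occurs when an LR(0) state has both:
  - a complete (reduce) item [A → α .] (dot at the end), and
  - a shift item [B → β . c γ] (dot before a terminal).

Augment with A' → A and build the canonical LR(0) collection (I0 = CLOSURE({[A' → . A]}), then GOTO on every symbol after a dot until no new states appear). It has 11 states:
  I0: { [A → . c Y], [A' → . A] }  — shift
  I1: { [A' → A .] }  — accept
  I2: { [A → . c Y], [A → c . Y], [D → . A Y], [D → . a], [Y → . D D g], [Y → . n] }  — shift
  I3: { [A → . c Y], [D → . A Y], [D → . a], [D → A . Y], [Y → . D D g], [Y → . n] }  — shift
  I4: { [A → . c Y], [D → . A Y], [D → . a], [Y → D . D g] }  — shift
  I5: { [A → c Y .] }  — reduce
  I6: { [D → a .] }  — reduce
  I7: { [Y → n .] }  — reduce
  I8: { [Y → D D . g] }  — shift
  I9: { [Y → D D g .] }  — reduce
  I10: { [D → A Y .] }  — reduce

No state contains both a complete item and a shift item.

Answer: No shift-reduce conflicts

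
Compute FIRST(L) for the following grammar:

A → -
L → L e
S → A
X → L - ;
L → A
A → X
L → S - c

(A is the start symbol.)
{ '-' }

FIRST sets of the other non-terminals involved (by the same procedure, iterated to a fixed point):
  FIRST(A) = { '-' }
  FIRST(S) = { '-' }

From L → L e:
  - L is the symbol being defined: contributes nothing new
    L is not nullable, so stop
From L → A:
  - A is a non-terminal: add FIRST(A) \ {ε} = { '-' }
    A is not nullable, so stop
From L → S - c:
  - S is a non-terminal: add FIRST(S) \ {ε} = { '-' }
    S is not nullable, so stop

Collecting: FIRST(L) = { '-' }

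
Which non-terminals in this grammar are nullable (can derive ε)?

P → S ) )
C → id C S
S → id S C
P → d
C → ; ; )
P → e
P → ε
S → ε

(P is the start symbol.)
{ 'P', 'S' }

A non-terminal is nullable if it can derive ε (the empty string): either it has an ε-production, or it has a production whose right-hand side consists entirely of nullable non-terminals.

ε-productions: P → ε, S → ε
So P, S are immediately nullable.
No further non-terminal can be added: every production for the remaining non-terminals contains a terminal or a non-nullable non-terminal.
Nullable = { 'P', 'S' }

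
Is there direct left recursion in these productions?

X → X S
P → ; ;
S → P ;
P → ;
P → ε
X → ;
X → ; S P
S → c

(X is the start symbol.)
Direct left recursion occurs when N → N α for some non-terminal N (the right-hand side begins with the left-hand side itself).

X → X S: LEFT RECURSIVE (starts with X)
P → ; ;: starts with ';'
S → P ;: starts with P
P → ;: starts with ';'
P → ε: starts with ε
X → ;: starts with ';'
X → ; S P: starts with ';'
S → c: starts with c

The grammar has direct left recursion on: X.

Answer: Yes, X is left-recursive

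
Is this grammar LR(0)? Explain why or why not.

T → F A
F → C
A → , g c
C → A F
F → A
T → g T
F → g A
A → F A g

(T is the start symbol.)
No. Shift-reduce conflict between [F → A .] and [A → . , g c]

A grammar is LR(0) if no state in the canonical LR(0) collection has:
  - both a shift item (dot before a terminal) and a complete item (shift-reduce conflict), or
  - two or more complete items (reduce-reduce conflict; the accept item [T' → T .] counts as a complete item here).

Augment with T' → T and build the canonical LR(0) collection (I0 = CLOSURE({[T' → . T]}), then GOTO on every symbol after a dot until no new states appear). It has 17 states:
  I0: { [A → . , g c], [A → . F A g], [C → . A F], [F → . A], [F → . C], [F → . g A], [T → . F A], [T → . g T], [T' → . T] }  — shift
  I1: { [A → , . g c] }  — shift
  I2: { [A → . , g c], [A → . F A g], [C → . A F], [C → A . F], [F → . A], [F → . C], [F → . g A], [F → A .] }  — shift, reduce
  I3: { [F → C .] }  — reduce
  I4: { [A → . , g c], [A → . F A g], [A → F . A g], [C → . A F], [F → . A], [F → . C], [F → . g A], [T → F . A] }  — shift
  I5: { [T' → T .] }  — accept
  I6: { [A → . , g c], [A → . F A g], [C → . A F], [F → . A], [F → . C], [F → . g A], [F → g . A], [T → . F A], [T → . g T], [T → g . T] }  — shift
  I7: { [A → . , g c], [A → . F A g], [C → . A F], [C → A . F], [F → . A], [F → . C], [F → . g A], [F → A .], [F → g A .] }  — shift, 2 reduces
  I8: { [T → g T .] }  — reduce
  I9: { [A → . , g c], [A → . F A g], [A → F . A g], [C → . A F], [C → A F .], [F → . A], [F → . C], [F → . g A] }  — shift, reduce
  I10: { [A → . , g c], [A → . F A g], [C → . A F], [F → . A], [F → . C], [F → . g A], [F → g . A] }  — shift
  I11: { [A → . , g c], [A → . F A g], [A → F . A g], [C → . A F], [F → . A], [F → . C], [F → . g A] }  — shift
  I12: { [A → . , g c], [A → . F A g], [A → F A . g], [C → . A F], [C → A . F], [F → . A], [F → . C], [F → . g A], [F → A .] }  — shift, reduce
  I13: { [A → . , g c], [A → . F A g], [A → F A g .], [C → . A F], [F → . A], [F → . C], [F → . g A], [F → g . A] }  — shift, reduce
  I14: { [A → . , g c], [A → . F A g], [A → F A . g], [C → . A F], [C → A . F], [F → . A], [F → . C], [F → . g A], [F → A .], [T → F A .] }  — shift, 2 reduces
  I15: { [A → , g . c] }  — shift
  I16: { [A → , g c .] }  — reduce

Conflict in state I2:
  Shift-reduce conflict between [F → A .] and [A → . , g c]
So the grammar is NOT LR(0).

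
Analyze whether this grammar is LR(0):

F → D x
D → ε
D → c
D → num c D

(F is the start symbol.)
A grammar is LR(0) if no state in the canonical LR(0) collection has:
  - both a shift item (dot before a terminal) and a complete item (shift-reduce conflict), or
  - two or more complete items (reduce-reduce conflict; the accept item [F' → F .] counts as a complete item here).

Augment with F' → F and build the canonical LR(0) collection (I0 = CLOSURE({[F' → . F]}), then GOTO on every symbol after a dot until no new states appear). It has 8 states:
  I0: { [D → . c], [D → . num c D], [D → .], [F → . D x], [F' → . F] }  — shift, reduce
  I1: { [F → D . x] }  — shift
  I2: { [F' → F .] }  — accept
  I3: { [D → c .] }  — reduce
  I4: { [D → num . c D] }  — shift
  I5: { [D → . c], [D → . num c D], [D → .], [D → num c . D] }  — shift, reduce
  I6: { [D → num c D .] }  — reduce
  I7: { [F → D x .] }  — reduce

Conflict in state I0:
  Shift-reduce conflict between [D → .] and [D → . c]
So the grammar is NOT LR(0).

Answer: No. Shift-reduce conflict between [D → .] and [D → . c]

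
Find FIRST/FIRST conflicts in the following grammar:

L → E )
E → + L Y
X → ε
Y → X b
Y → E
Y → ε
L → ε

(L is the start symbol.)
No FIRST/FIRST conflicts.

A FIRST/FIRST conflict occurs when two productions N → α and N → β for the same non-terminal have FIRST(α) ∩ FIRST(β) ≠ ∅ (with ε ∈ FIRST of a nullable right-hand side, so two nullable alternatives also conflict).

FIRST sets of the non-terminals at (or reachable through a nullable prefix from) the front of some alternative:
  FIRST(E) = { '+' }
  FIRST(X) = { ε }

Productions for L:
  L → E ): FIRST = { '+' }
  L → ε: FIRST = { ε }
Productions for Y:
  Y → X b: FIRST = { 'b' }
  Y → E: FIRST = { '+' }
  Y → ε: FIRST = { ε }
E, X have only one production, so no FIRST/FIRST conflict is possible there.

All alternatives of each non-terminal have pairwise disjoint FIRST sets.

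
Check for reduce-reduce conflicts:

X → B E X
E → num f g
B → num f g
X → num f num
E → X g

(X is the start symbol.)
A reduce-reduce conflict occurs when an LR(0) state has two complete items [A → α .] and [B → β .] — both call for a reduction, and with no lookahead the parser cannot choose between them.

Augment with X' → X and build the canonical LR(0) collection (I0 = CLOSURE({[X' → . X]}), then GOTO on every symbol after a dot until no new states appear). It has 14 states:
  I0: { [B → . num f g], [X → . B E X], [X → . num f num], [X' → . X] }  — shift
  I1: { [B → . num f g], [E → . X g], [E → . num f g], [X → . B E X], [X → . num f num], [X → B . E X] }  — shift
  I2: { [X' → X .] }  — accept
  I3: { [B → num . f g], [X → num . f num] }  — shift
  I4: { [B → num f . g], [X → num f . num] }  — shift
  I5: { [B → num f g .] }  — reduce
  I6: { [X → num f num .] }  — reduce
  I7: { [B → . num f g], [X → . B E X], [X → . num f num], [X → B E . X] }  — shift
  I8: { [E → X . g] }  — shift
  I9: { [B → num . f g], [E → num . f g], [X → num . f num] }  — shift
  I10: { [B → num f . g], [E → num f . g], [X → num f . num] }  — shift
  I11: { [B → num f g .], [E → num f g .] }  — 2 reduces
  I12: { [E → X g .] }  — reduce
  I13: { [X → B E X .] }  — reduce

I11 contains complete items [B → num f g .], [E → num f g .] — reduce-reduce conflict.

Answer: Yes — I11: [B → num f g .] vs [E → num f g .]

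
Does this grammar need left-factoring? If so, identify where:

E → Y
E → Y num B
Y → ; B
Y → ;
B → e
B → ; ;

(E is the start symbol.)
Left-factoring is needed when two productions for the same non-terminal
share a common prefix on the right-hand side.

Productions for E:
  E → Y
  E → Y num B
Productions for Y:
  Y → ; B
  Y → ;
Productions for B:
  B → e
  B → ; ;

Found common prefix 'Y' in productions for E
Found common prefix ';' in productions for Y

Answer: Yes, E has productions with common prefix 'Y'; Y has productions with common prefix ';'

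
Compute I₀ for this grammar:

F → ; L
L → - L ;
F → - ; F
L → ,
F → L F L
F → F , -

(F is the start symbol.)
First, augment the grammar with F' → F
I₀ = CLOSURE({ [F' → . F] }):
  [F' → . F] has the dot before F: add [F → . ; L], [F → . - ; F], [F → . L F L], [F → . F , -]
  [F → . L F L] has the dot before L: add [L → . - L ;], [L → . ,]
No further items can be added.

I₀ = { [F → . - ; F], [F → . ; L], [F → . F , -], [F → . L F L], [F' → . F], [L → . ,], [L → . - L ;] }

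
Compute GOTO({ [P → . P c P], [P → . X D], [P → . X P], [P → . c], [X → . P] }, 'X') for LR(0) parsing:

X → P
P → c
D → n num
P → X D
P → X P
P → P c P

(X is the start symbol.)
{ [D → . n num], [P → . P c P], [P → . X D], [P → . X P], [P → . c], [P → X . D], [P → X . P], [X → . P] }

GOTO(I, 'X') = CLOSURE({ [A → αX.β] : [A → α.Xβ] ∈ I, X = 'X' })

Items with dot before 'X', with the dot advanced:
  [P → . X D] → [P → X . D]
  [P → . X P] → [P → X . P]
Closure of the advanced items:
  [P → X . D] has the dot before D: add [D → . n num]
  [P → X . P] has the dot before P: add [P → . c], [P → . X D], [P → . X P], [P → . P c P]
  [P → . X D] has the dot before X: add [X → . P]

GOTO = { [D → . n num], [P → . P c P], [P → . X D], [P → . X P], [P → . c], [P → X . D], [P → X . P], [X → . P] }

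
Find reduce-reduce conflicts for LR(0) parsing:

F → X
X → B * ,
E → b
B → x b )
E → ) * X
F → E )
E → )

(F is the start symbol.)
No reduce-reduce conflicts

A reduce-reduce conflict occurs when an LR(0) state has two complete items [A → α .] and [B → β .] — both call for a reduction, and with no lookahead the parser cannot choose between them.

Augment with F' → F and build the canonical LR(0) collection (I0 = CLOSURE({[F' → . F]}), then GOTO on every symbol after a dot until no new states appear). It has 15 states:
  I0: { [B → . x b )], [E → . ) * X], [E → . )], [E → . b], [F → . E )], [F → . X], [F' → . F], [X → . B * ,] }  — shift
  I1: { [E → ) . * X], [E → ) .] }  — shift, reduce
  I2: { [X → B . * ,] }  — shift
  I3: { [F → E . )] }  — shift
  I4: { [F' → F .] }  — accept
  I5: { [F → X .] }  — reduce
  I6: { [E → b .] }  — reduce
  I7: { [B → x . b )] }  — shift
  I8: { [B → x b . )] }  — shift
  I9: { [B → x b ) .] }  — reduce
  I10: { [F → E ) .] }  — reduce
  I11: { [X → B * . ,] }  — shift
  I12: { [X → B * , .] }  — reduce
  I13: { [B → . x b )], [E → ) * . X], [X → . B * ,] }  — shift
  I14: { [E → ) * X .] }  — reduce

No state contains more than one complete item.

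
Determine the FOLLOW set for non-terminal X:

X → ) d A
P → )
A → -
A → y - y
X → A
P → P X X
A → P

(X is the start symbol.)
{ $, ')', '-', 'y' }

To compute FOLLOW(X), find every occurrence of X on a right-hand side N → α X β: add FIRST(β) \ {ε}, and if β is empty or nullable also add FOLLOW(N). Iterate to a fixed point.

X is the start symbol, so $ ∈ FOLLOW(X).
In P → P X X: X is followed by X, add FIRST(X) \ {ε} = { ')', '-', 'y' }
In P → P X X: X is at the end, add FOLLOW(P)

The FOLLOW sets referred to above (computed the same way, to a fixed point):
  FOLLOW(P) = { $, ')', '-', 'y' }

Taking the union: FOLLOW(X) = { $, ')', '-', 'y' }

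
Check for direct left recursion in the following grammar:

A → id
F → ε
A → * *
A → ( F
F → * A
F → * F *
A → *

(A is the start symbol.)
No direct left recursion

A → id: starts with id
F → ε: starts with ε
A → * *: starts with '*'
A → ( F: starts with '('
F → * A: starts with '*'
F → * F *: starts with '*'
A → *: starts with '*'

No direct left recursion found.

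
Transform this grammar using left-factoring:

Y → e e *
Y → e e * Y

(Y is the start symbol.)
Left-factoring transforms A → αβ₁ | αβ₂ into A → αA' and A' → β₁ | β₂
(α is the longest common prefix among the alternatives). Repeat until
no nonterminal has two alternatives with a common prefix.

Round 1: Y has alternatives sharing prefix 'e e *'. Introduce Y': Y → e e * Y'
  Add: Y' → ε
  Add: Y' → Y

No remaining common prefixes — done.

Resulting grammar:
Y → e e * Y'
Y' → ε
Y' → Y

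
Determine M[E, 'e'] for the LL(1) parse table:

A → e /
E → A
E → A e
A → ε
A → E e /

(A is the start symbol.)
E → A, E → A e

To find M[E, 'e'], we find productions for E where 'e' is in the predict set (PREDICT(N → α) = (FIRST(α) \ {ε}) ∪ (FOLLOW(N) if α ⇒* ε)).

Relevant sets:
  FIRST(A) = { 'e', ε }
  FOLLOW(E) = { 'e' }

E → A: PREDICT = { 'e' }
  'e' is in predict set, so this production goes in M[E, 'e']
E → A e: PREDICT = { 'e' }
  'e' is in predict set, so this production goes in M[E, 'e']

M[E, 'e'] = E → A, E → A e  (a multiply-defined cell — the grammar is not LL(1))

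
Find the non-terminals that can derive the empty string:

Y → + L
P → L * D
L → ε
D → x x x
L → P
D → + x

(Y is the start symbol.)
{ 'L' }

ε-productions: L → ε
So L is immediately nullable.
No further non-terminal can be added: every production for the remaining non-terminals contains a terminal or a non-nullable non-terminal.
Nullable = { 'L' }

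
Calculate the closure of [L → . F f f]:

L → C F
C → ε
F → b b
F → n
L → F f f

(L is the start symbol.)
{ [F → . b b], [F → . n], [L → . F f f] }

To compute CLOSURE, for each item [A → α.Bβ] where B is a non-terminal, add [B → .γ] for all productions B → γ; repeat for the newly added items until nothing changes.

Start with: [L → . F f f]
  [L → . F f f] has the dot before F: add [F → . b b], [F → . n]
No further items can be added.

CLOSURE = { [F → . b b], [F → . n], [L → . F f f] }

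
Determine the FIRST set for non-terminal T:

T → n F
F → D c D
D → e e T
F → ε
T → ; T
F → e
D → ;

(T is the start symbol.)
{ ';', 'n' }

From T → n F:
  - n is a terminal: add 'n' and stop
From T → ; T:
  - ';' is a terminal: add ';' and stop

Collecting: FIRST(T) = { ';', 'n' }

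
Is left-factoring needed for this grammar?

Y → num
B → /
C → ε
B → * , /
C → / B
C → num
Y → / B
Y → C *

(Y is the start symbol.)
Left-factoring is needed when two productions for the same non-terminal
share a common prefix on the right-hand side.

Productions for Y:
  Y → num
  Y → / B
  Y → C *
Productions for B:
  B → /
  B → * , /
Productions for C:
  C → ε
  C → / B
  C → num

No common prefixes found.

Answer: No, left-factoring is not needed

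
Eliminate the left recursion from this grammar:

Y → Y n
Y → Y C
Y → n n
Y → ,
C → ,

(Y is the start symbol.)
Y is directly left-recursive. The standard transformation for
  A → A α₁ | ... | A α_m | β₁ | ... | β_n
is
  A  → β₁ A' | ... | β_n A'
  A' → α₁ A' | ... | α_m A' | ε

Y → n n becomes Y → n n Y'
Y → , becomes Y → , Y'
Y → Y n becomes Y' → n Y'
Y → Y C becomes Y' → C Y'
Add Y' → ε

Productions for other non-terminals are unchanged:
  C → ,

Resulting grammar:
Y → n n Y'
Y → , Y'
Y' → n Y'
Y' → C Y'
Y' → ε
C → ,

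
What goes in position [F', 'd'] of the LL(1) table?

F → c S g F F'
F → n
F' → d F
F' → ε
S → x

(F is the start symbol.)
To find M[F', 'd'], we find productions for F' where 'd' is in the predict set (PREDICT(N → α) = (FIRST(α) \ {ε}) ∪ (FOLLOW(N) if α ⇒* ε)).

Relevant sets:
  FOLLOW(F') = { $, 'd' }

F' → d F: PREDICT = { 'd' }
  'd' is in predict set, so this production goes in M[F', 'd']
F' → ε: PREDICT = { $, 'd' }
  'd' is in predict set, so this production goes in M[F', 'd']

M[F', 'd'] = F' → d F, F' → ε  (a multiply-defined cell — the grammar is not LL(1))

Answer: F' → d F, F' → ε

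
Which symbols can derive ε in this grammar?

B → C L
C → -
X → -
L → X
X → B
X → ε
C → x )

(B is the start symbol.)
ε-productions: X → ε
So X is immediately nullable.
L → X: every symbol on the right is nullable, so L is nullable too.
No further non-terminal can be added: every production for the remaining non-terminals contains a terminal or a non-nullable non-terminal.
Nullable = { 'L', 'X' }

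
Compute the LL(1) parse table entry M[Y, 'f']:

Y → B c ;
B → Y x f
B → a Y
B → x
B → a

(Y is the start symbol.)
Empty (error entry)

To find M[Y, 'f'], we find productions for Y where 'f' is in the predict set (PREDICT(N → α) = (FIRST(α) \ {ε}) ∪ (FOLLOW(N) if α ⇒* ε)).

Relevant sets:
  FIRST(B) = { 'a', 'x' }

Y → B c ;: PREDICT = { 'a', 'x' }

M[Y, 'f'] is empty (no production applies)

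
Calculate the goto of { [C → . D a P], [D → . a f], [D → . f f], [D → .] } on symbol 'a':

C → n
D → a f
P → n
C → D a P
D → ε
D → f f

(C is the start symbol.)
{ [D → a . f] }

GOTO(I, 'a') = CLOSURE({ [A → αX.β] : [A → α.Xβ] ∈ I, X = 'a' })

Items with dot before 'a', with the dot advanced:
  [D → . a f] → [D → a . f]
Closure adds nothing (no advanced item has the dot before a non-terminal).

GOTO = { [D → a . f] }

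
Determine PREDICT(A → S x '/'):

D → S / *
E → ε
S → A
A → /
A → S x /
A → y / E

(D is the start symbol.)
{ '/', 'y' }

PREDICT(A → S x '/') = (FIRST(RHS) \ {ε}) ∪ (FOLLOW(A) if ε ∈ FIRST(RHS), i.e. RHS ⇒* ε)
FIRST(S) = { '/', 'y' }
FIRST(S x '/') = { '/', 'y' }
ε ∉ FIRST(S x '/'), so FOLLOW(A) is not added.
PREDICT(A → S x '/') = { '/', 'y' }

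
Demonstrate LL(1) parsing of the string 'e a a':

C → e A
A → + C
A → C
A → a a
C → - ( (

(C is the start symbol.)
LL(1) parsing maintains a stack (initially the start symbol over $) and the input. At each step: if the stack top is a terminal, match it against the current input token; if it is a non-terminal N, replace it with the RHS of M[N, lookahead] (the unique production whose predict set contains the lookahead).

Stack is shown with the top on the left.

Stack  Input    Action
----------------------
C $    e a a $  output C → e A
e A $  e a a $  match 'e'
A $    a a $    output A → a a
a a $  a a $    match 'a'
a $    a $      match 'a'
$      $        accept

The string is accepted.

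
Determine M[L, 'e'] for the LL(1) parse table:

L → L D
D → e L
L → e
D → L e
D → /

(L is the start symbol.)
To find M[L, 'e'], we find productions for L where 'e' is in the predict set (PREDICT(N → α) = (FIRST(α) \ {ε}) ∪ (FOLLOW(N) if α ⇒* ε)).

Relevant sets:
  FIRST(L) = { 'e' }

L → L D: PREDICT = { 'e' }
  'e' is in predict set, so this production goes in M[L, 'e']
L → e: PREDICT = { 'e' }
  'e' is in predict set, so this production goes in M[L, 'e']

M[L, 'e'] = L → L D, L → e  (a multiply-defined cell — the grammar is not LL(1))

Answer: L → L D, L → e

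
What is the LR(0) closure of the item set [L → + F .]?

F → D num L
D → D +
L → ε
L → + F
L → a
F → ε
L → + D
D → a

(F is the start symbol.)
To compute CLOSURE, for each item [A → α.Bβ] where B is a non-terminal, add [B → .γ] for all productions B → γ; repeat for the newly added items until nothing changes.

Start with: [L → + F .]
The dot is at the end, so nothing is added.

CLOSURE = { [L → + F .] }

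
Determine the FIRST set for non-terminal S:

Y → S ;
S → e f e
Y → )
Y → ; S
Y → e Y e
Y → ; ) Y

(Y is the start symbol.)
To compute FIRST(S), examine every production with S on the left-hand side, reading each right-hand side left to right until a non-nullable symbol is reached.

From S → e f e:
  - e is a terminal: add 'e' and stop

Collecting: FIRST(S) = { 'e' }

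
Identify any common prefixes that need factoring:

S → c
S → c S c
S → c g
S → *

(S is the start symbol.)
Yes, S has productions with common prefix 'c'

Left-factoring is needed when two productions for the same non-terminal
share a common prefix on the right-hand side.

Productions for S:
  S → c
  S → c S c
  S → c g
  S → *

Found common prefix 'c' in productions for S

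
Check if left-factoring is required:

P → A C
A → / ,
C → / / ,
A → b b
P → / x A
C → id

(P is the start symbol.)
No, left-factoring is not needed

Left-factoring is needed when two productions for the same non-terminal
share a common prefix on the right-hand side.

Productions for P:
  P → A C
  P → / x A
Productions for A:
  A → / ,
  A → b b
Productions for C:
  C → / / ,
  C → id

No common prefixes found.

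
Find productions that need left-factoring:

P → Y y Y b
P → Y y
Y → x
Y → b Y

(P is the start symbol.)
Yes, P has productions with common prefix 'Y y'

Left-factoring is needed when two productions for the same non-terminal
share a common prefix on the right-hand side.

Productions for P:
  P → Y y Y b
  P → Y y
Productions for Y:
  Y → x
  Y → b Y

Found common prefix 'Y y' in productions for P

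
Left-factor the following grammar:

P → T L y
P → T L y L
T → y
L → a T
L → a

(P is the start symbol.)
P → T L y P'
P' → ε
P' → L
T → y
L → a L'
L' → T
L' → ε

Left-factoring transforms A → αβ₁ | αβ₂ into A → αA' and A' → β₁ | β₂
(α is the longest common prefix among the alternatives). Repeat until
no nonterminal has two alternatives with a common prefix.

Round 1: P has alternatives sharing prefix 'T L y'. Introduce P': P → T L y P'
  Add: P' → ε
  Add: P' → L

Round 2: L has alternatives sharing prefix 'a'. Introduce L': L → a L'
  Add: L' → T
  Add: L' → ε

No remaining common prefixes — done.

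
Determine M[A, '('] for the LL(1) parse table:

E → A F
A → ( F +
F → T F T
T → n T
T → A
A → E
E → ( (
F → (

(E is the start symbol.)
A → ( F +, A → E

To find M[A, '('], we find productions for A where '(' is in the predict set (PREDICT(N → α) = (FIRST(α) \ {ε}) ∪ (FOLLOW(N) if α ⇒* ε)).

Relevant sets:
  FIRST(E) = { '(' }

A → ( F +: PREDICT = { '(' }
  '(' is in predict set, so this production goes in M[A, '(']
A → E: PREDICT = { '(' }
  '(' is in predict set, so this production goes in M[A, '(']

M[A, '('] = A → ( F +, A → E  (a multiply-defined cell — the grammar is not LL(1))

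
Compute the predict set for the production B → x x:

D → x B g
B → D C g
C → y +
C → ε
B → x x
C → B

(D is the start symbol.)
PREDICT(B → x x) = (FIRST(RHS) \ {ε}) ∪ (FOLLOW(B) if ε ∈ FIRST(RHS), i.e. RHS ⇒* ε)
FIRST(x x) = { 'x' }
ε ∉ FIRST(x x), so FOLLOW(B) is not added.
PREDICT(B → x x) = { 'x' }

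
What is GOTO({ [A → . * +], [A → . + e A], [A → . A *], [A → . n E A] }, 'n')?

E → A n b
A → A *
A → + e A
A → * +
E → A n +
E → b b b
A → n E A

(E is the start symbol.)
GOTO(I, 'n') = CLOSURE({ [A → αX.β] : [A → α.Xβ] ∈ I, X = 'n' })

Items with dot before 'n', with the dot advanced:
  [A → . n E A] → [A → n . E A]
Closure of the advanced items:
  [A → n . E A] has the dot before E: add [E → . A n b], [E → . A n +], [E → . b b b]
  [E → . A n b] has the dot before A: add [A → . A *], [A → . + e A], [A → . * +], [A → . n E A]

GOTO = { [A → . * +], [A → . + e A], [A → . A *], [A → . n E A], [A → n . E A], [E → . A n +], [E → . A n b], [E → . b b b] }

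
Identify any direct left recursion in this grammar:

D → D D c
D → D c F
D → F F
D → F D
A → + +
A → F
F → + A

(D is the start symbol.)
Yes, D is left-recursive

D → D D c: LEFT RECURSIVE (starts with D)
D → D c F: LEFT RECURSIVE (starts with D)
D → F F: starts with F
D → F D: starts with F
A → + +: starts with '+'
A → F: starts with F
F → + A: starts with '+'

The grammar has direct left recursion on: D.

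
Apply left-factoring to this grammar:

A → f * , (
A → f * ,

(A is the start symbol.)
Left-factoring transforms A → αβ₁ | αβ₂ into A → αA' and A' → β₁ | β₂
(α is the longest common prefix among the alternatives). Repeat until
no nonterminal has two alternatives with a common prefix.

Round 1: A has alternatives sharing prefix 'f * ,'. Introduce A': A → f * , A'
  Add: A' → (
  Add: A' → ε

No remaining common prefixes — done.

Resulting grammar:
A → f * , A'
A' → (
A' → ε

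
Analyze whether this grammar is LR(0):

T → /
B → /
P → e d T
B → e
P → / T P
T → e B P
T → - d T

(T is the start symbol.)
Augment with T' → T and build the canonical LR(0) collection (I0 = CLOSURE({[T' → . T]}), then GOTO on every symbol after a dot until no new states appear). It has 17 states:
  I0: { [T → . - d T], [T → . /], [T → . e B P], [T' → . T] }  — shift
  I1: { [T → - . d T] }  — shift
  I2: { [T → / .] }  — reduce
  I3: { [T' → T .] }  — accept
  I4: { [B → . /], [B → . e], [T → e . B P] }  — shift
  I5: { [B → / .] }  — reduce
  I6: { [P → . / T P], [P → . e d T], [T → e B . P] }  — shift
  I7: { [B → e .] }  — reduce
  I8: { [P → / . T P], [T → . - d T], [T → . /], [T → . e B P] }  — shift
  I9: { [T → e B P .] }  — reduce
  I10: { [P → e . d T] }  — shift
  I11: { [P → e d . T], [T → . - d T], [T → . /], [T → . e B P] }  — shift
  I12: { [P → e d T .] }  — reduce
  I13: { [P → . / T P], [P → . e d T], [P → / T . P] }  — shift
  I14: { [P → / T P .] }  — reduce
  I15: { [T → - d . T], [T → . - d T], [T → . /], [T → . e B P] }  — shift
  I16: { [T → - d T .] }  — reduce

Every state is either a pure shift/goto state or contains exactly one complete item and nothing to shift — no conflicts. The grammar is LR(0).

Answer: Yes, the grammar is LR(0)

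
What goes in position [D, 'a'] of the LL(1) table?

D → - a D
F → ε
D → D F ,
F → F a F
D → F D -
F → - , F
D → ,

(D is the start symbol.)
D → D F ,, D → F D -

To find M[D, 'a'], we find productions for D where 'a' is in the predict set (PREDICT(N → α) = (FIRST(α) \ {ε}) ∪ (FOLLOW(N) if α ⇒* ε)).

Relevant sets:
  FIRST(D) = { ',', '-', 'a' }
  FIRST(F) = { '-', 'a', ε }

D → - a D: PREDICT = { '-' }
D → D F ,: PREDICT = { ',', '-', 'a' }
  'a' is in predict set, so this production goes in M[D, 'a']
D → F D -: PREDICT = { ',', '-', 'a' }
  'a' is in predict set, so this production goes in M[D, 'a']
D → ,: PREDICT = { ',' }

M[D, 'a'] = D → D F ,, D → F D -  (a multiply-defined cell — the grammar is not LL(1))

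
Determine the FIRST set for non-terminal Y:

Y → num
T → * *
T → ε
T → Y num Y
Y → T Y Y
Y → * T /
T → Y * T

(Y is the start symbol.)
FIRST sets of the other non-terminals involved (by the same procedure, iterated to a fixed point):
  FIRST(T) = { '*', 'num', ε }

From Y → num:
  - num is a terminal: add 'num' and stop
From Y → T Y Y:
  - T is a non-terminal: add FIRST(T) \ {ε} = { '*', 'num' }
    T is nullable, so continue to the next symbol
  - Y is the symbol being defined: contributes nothing new
    Y is not nullable, so stop
From Y → * T /:
  - '*' is a terminal: add '*' and stop

Collecting: FIRST(Y) = { '*', 'num' }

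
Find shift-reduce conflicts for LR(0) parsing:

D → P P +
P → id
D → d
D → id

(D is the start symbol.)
A shift-reduce conflict occurs when an LR(0) state has both:
  - a complete (reduce) item [A → α .] (dot at the end), and
  - a shift item [B → β . c γ] (dot before a terminal).

Augment with D' → D and build the canonical LR(0) collection (I0 = CLOSURE({[D' → . D]}), then GOTO on every symbol after a dot until no new states appear). It has 8 states:
  I0: { [D → . P P +], [D → . d], [D → . id], [D' → . D], [P → . id] }  — shift
  I1: { [D' → D .] }  — accept
  I2: { [D → P . P +], [P → . id] }  — shift
  I3: { [D → d .] }  — reduce
  I4: { [D → id .], [P → id .] }  — 2 reduces
  I5: { [D → P P . +] }  — shift
  I6: { [P → id .] }  — reduce
  I7: { [D → P P + .] }  — reduce

No state contains both a complete item and a shift item.

Answer: No shift-reduce conflicts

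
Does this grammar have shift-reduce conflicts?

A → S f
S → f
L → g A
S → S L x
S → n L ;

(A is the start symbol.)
Augment with A' → A and build the canonical LR(0) collection (I0 = CLOSURE({[A' → . A]}), then GOTO on every symbol after a dot until no new states appear). It has 12 states:
  I0: { [A → . S f], [A' → . A], [S → . S L x], [S → . f], [S → . n L ;] }  — shift
  I1: { [A' → A .] }  — accept
  I2: { [A → S . f], [L → . g A], [S → S . L x] }  — shift
  I3: { [S → f .] }  — reduce
  I4: { [L → . g A], [S → n . L ;] }  — shift
  I5: { [S → n L . ;] }  — shift
  I6: { [A → . S f], [L → g . A], [S → . S L x], [S → . f], [S → . n L ;] }  — shift
  I7: { [L → g A .] }  — reduce
  I8: { [S → n L ; .] }  — reduce
  I9: { [S → S L . x] }  — shift
  I10: { [A → S f .] }  — reduce
  I11: { [S → S L x .] }  — reduce

No state contains both a complete item and a shift item.

Answer: No shift-reduce conflicts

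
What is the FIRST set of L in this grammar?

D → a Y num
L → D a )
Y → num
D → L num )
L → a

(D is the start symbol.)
{ 'a' }

FIRST sets of the other non-terminals involved (by the same procedure, iterated to a fixed point):
  FIRST(D) = { 'a' }

From L → D a ):
  - D is a non-terminal: add FIRST(D) \ {ε} = { 'a' }
    D is not nullable, so stop
From L → a:
  - a is a terminal: add 'a' and stop

Collecting: FIRST(L) = { 'a' }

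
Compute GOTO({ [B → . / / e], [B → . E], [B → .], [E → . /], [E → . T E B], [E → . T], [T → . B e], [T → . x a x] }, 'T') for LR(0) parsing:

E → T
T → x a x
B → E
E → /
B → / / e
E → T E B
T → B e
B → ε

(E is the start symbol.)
GOTO(I, 'T') = CLOSURE({ [A → αX.β] : [A → α.Xβ] ∈ I, X = 'T' })

Items with dot before 'T', with the dot advanced:
  [E → . T] → [E → T .]
  [E → . T E B] → [E → T . E B]
Closure of the advanced items:
  [E → T . E B] has the dot before E: add [E → . T], [E → . /], [E → . T E B]
  [E → . T] has the dot before T: add [T → . x a x], [T → . B e]
  [T → . B e] has the dot before B: add [B → . E], [B → . / / e], [B → .]

GOTO = { [B → . / / e], [B → . E], [B → .], [E → . /], [E → . T E B], [E → . T], [E → T . E B], [E → T .], [T → . B e], [T → . x a x] }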